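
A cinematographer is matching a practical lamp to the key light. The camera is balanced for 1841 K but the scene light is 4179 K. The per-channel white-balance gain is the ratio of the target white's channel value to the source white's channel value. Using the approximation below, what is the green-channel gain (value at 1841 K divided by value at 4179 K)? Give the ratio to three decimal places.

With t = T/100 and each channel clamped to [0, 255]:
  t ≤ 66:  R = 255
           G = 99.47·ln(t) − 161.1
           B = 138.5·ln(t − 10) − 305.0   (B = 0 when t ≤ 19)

0.612

At 4179 K (t = 41.79):
  G = 99.47·ln 41.79 − 161.1 = 99.47·3.7327 − 161.1 = 210.187.
At 1841 K (t = 18.41):
  G = 99.47·ln 18.41 − 161.1 = 99.47·2.9129 − 161.1 = 128.646.
Gain = 128.646 / 210.187 = 0.6121 → 0.612.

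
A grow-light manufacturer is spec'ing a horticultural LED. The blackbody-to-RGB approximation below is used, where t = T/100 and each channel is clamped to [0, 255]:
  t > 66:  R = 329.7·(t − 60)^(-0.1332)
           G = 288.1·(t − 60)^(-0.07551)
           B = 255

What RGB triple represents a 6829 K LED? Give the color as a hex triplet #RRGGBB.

t = 6829/100 = 68.29; the t > 66 branch applies.
R = 329.7·(68.29 − 60)^(-0.1332) = 329.7·8.29^(-0.1332) = 329.7·0.75448 = 248.753.
G = 288.1·(68.29 − 60)^(-0.07551) = 288.1·8.29^(-0.07551) = 288.1·0.85239 = 245.574.
B = 255 by definition for t > 66.
Rounded: (249, 246, 255).
In hex: #F9F6FF.

#F9F6FF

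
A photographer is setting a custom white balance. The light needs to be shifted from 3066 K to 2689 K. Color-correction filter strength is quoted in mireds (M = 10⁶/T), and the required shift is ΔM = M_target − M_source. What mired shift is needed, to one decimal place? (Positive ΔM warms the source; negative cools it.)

+45.7 mireds

M_source = 10⁶/3066 = 326.158; M_target = 10⁶/2689 = 371.885.
ΔM = 371.885 − 326.158 = 45.728 → +45.7 mireds, a warming shift.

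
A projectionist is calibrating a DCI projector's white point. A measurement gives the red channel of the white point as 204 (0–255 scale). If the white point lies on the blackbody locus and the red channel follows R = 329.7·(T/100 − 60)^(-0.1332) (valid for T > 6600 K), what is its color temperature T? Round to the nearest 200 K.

(t − 60)^(-0.1332) = 204/329.7 = 0.61874.
t − 60 = 0.61874^(1/-0.1332) = 0.61874^(-7.508) = 36.748, so t = 96.748.
T = 100·t = 9675 K → 9600 K to the nearest 200 K.

9600 K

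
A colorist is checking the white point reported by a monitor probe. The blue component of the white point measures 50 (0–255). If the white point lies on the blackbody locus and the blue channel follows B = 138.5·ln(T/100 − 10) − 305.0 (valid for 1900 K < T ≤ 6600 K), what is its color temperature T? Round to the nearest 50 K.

ln(t − 10) = (50 + 305.0) / 138.5 = 2.5632.
t − 10 = e^2.5632 = 12.977, so t = 22.977.
T = 100·t = 2298 K → 2300 K to the nearest 50 K.

2300 K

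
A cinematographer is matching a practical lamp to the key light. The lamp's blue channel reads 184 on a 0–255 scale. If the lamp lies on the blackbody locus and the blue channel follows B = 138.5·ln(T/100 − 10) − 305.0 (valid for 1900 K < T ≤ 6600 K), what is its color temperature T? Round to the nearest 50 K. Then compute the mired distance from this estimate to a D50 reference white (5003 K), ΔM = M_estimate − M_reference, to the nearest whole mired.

ln(t − 10) = (184 + 305.0) / 138.5 = 3.5307.
t − 10 = e^3.5307 = 34.147, so t = 44.147.
T = 100·t = 4415 K → 4400 K to the nearest 50 K.
M_estimate = 10⁶/4400 = 227.27; M_reference = 10⁶/5003 = 199.88.
ΔM = 227.27 − 199.88 = 27.39 → +27 mireds.

+27 mireds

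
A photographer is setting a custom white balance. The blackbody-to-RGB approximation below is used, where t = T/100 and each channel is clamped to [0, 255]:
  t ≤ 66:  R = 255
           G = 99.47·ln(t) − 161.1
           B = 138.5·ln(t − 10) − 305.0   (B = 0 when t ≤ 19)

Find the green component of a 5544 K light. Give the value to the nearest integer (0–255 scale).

238

t = 5544/100 = 55.44; the t ≤ 66 branch applies.
G = 99.47·ln 55.44 − 161.1 = 99.47·4.0153 − 161.1 = 238.302.
Rounded: 238.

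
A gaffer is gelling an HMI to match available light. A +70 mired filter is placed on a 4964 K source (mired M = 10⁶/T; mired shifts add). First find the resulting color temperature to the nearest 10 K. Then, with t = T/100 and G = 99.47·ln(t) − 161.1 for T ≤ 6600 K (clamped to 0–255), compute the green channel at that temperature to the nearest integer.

198

M_in = 10⁶/4964 = 201.45; M_out = 201.45 + (+70) = 271.45.
T_out = 10⁶/271.45 = 3683.9 K → 3680 K; t = 36.8.
G = 99.47·ln 36.8 − 161.1 = 99.47·3.6055 − 161.1 = 197.539.
Rounded: 198.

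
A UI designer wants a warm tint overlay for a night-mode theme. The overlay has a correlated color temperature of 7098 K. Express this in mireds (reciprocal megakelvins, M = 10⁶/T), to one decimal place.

140.9 mireds

M = 10⁶ / 7098 = 140.885 → 140.9 mireds.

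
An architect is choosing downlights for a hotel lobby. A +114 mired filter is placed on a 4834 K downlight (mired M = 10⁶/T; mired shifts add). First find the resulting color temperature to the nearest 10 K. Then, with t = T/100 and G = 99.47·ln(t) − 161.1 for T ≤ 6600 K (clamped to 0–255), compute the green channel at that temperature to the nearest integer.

181

M_in = 10⁶/4834 = 206.87; M_out = 206.87 + (+114) = 320.87.
T_out = 10⁶/320.87 = 3116.5 K → 3120 K; t = 31.2.
G = 99.47·ln 31.2 − 161.1 = 99.47·3.4404 − 161.1 = 181.118.
Rounded: 181.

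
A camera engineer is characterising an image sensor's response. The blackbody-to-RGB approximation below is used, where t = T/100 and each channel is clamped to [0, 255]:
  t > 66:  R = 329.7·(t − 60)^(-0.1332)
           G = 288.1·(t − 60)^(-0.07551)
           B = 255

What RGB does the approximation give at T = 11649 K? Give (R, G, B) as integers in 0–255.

t = 11649/100 = 116.49; the t > 66 branch applies.
R = 329.7·(116.49 − 60)^(-0.1332) = 329.7·56.49^(-0.1332) = 329.7·0.58430 = 192.644.
G = 288.1·(116.49 − 60)^(-0.07551) = 288.1·56.49^(-0.07551) = 288.1·0.73741 = 212.448.
B = 255 by definition for t > 66.
Rounded: (193, 212, 255).

(193, 212, 255)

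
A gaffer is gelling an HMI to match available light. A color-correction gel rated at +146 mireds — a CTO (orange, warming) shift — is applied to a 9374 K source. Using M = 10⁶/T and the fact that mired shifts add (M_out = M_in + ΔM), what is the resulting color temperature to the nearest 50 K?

3950 K

M_in = 10⁶/9374 = 106.68 mireds.
M_out = 106.68 + (+146) = 252.68 mireds.
T_out = 10⁶/252.68 = 3957.6 K → 3950 K.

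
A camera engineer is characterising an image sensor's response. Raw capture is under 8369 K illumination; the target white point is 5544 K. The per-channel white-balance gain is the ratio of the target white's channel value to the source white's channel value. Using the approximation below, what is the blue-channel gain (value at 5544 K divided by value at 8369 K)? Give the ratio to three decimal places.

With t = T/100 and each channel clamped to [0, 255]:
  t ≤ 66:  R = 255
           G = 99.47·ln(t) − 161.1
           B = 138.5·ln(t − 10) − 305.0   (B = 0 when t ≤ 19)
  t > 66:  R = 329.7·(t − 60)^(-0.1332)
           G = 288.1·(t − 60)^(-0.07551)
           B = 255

0.877

At 8369 K (t = 83.69):
  B = 255 by definition for t > 66.
At 5544 K (t = 55.44):
  B = 138.5·ln(55.44 − 10) − 305.0 = 138.5·ln 45.44 − 305.0 = 138.5·3.8164 − 305.0 = 223.570.
Gain = 223.570 / 255.000 = 0.8767 → 0.877.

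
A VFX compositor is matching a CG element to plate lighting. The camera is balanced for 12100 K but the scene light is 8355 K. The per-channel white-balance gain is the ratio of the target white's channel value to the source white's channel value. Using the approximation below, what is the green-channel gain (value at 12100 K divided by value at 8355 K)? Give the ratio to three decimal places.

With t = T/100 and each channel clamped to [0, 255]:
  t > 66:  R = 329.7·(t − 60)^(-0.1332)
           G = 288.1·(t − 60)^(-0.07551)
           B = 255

At 8355 K (t = 83.55):
  G = 288.1·(83.55 − 60)^(-0.07551) = 288.1·23.55^(-0.07551) = 288.1·0.78777 = 226.957.
At 12100 K (t = 121):
  G = 288.1·(121 − 60)^(-0.07551) = 288.1·61^(-0.07551) = 288.1·0.73314 = 211.219.
Gain = 211.219 / 226.957 = 0.9307 → 0.931.

0.931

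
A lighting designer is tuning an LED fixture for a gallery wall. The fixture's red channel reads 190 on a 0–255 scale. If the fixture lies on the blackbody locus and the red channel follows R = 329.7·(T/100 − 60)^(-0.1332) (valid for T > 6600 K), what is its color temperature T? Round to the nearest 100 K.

(t − 60)^(-0.1332) = 190/329.7 = 0.57628.
t − 60 = 0.57628^(1/-0.1332) = 0.57628^(-7.508) = 62.667, so t = 122.667.
T = 100·t = 12267 K → 12300 K to the nearest 100 K.

12300 K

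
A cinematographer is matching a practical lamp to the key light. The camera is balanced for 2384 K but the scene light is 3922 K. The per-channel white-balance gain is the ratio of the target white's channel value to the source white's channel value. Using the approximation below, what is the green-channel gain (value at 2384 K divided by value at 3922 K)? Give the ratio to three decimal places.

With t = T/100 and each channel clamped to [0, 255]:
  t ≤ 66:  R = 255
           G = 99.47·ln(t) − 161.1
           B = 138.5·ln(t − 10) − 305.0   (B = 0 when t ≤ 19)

0.757

At 3922 K (t = 39.22):
  G = 99.47·ln 39.22 − 161.1 = 99.47·3.6692 − 161.1 = 203.874.
At 2384 K (t = 23.84):
  G = 99.47·ln 23.84 − 161.1 = 99.47·3.1714 − 161.1 = 154.356.
Gain = 154.356 / 203.874 = 0.7571 → 0.757.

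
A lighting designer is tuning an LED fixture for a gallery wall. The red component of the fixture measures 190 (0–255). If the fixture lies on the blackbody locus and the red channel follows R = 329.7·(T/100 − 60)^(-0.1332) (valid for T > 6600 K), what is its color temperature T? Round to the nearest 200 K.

12200 K

(t − 60)^(-0.1332) = 190/329.7 = 0.57628.
t − 60 = 0.57628^(1/-0.1332) = 0.57628^(-7.508) = 62.667, so t = 122.667.
T = 100·t = 12267 K → 12200 K to the nearest 200 K.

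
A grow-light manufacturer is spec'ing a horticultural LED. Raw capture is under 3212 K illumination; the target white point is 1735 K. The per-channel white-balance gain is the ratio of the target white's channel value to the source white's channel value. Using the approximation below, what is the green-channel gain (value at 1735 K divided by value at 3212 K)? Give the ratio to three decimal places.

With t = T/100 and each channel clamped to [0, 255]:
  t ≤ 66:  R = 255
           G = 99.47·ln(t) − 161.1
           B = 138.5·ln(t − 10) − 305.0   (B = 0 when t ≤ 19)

At 3212 K (t = 32.12):
  G = 99.47·ln 32.12 − 161.1 = 99.47·3.4695 − 161.1 = 184.009.
At 1735 K (t = 17.35):
  G = 99.47·ln 17.35 − 161.1 = 99.47·2.8536 − 161.1 = 122.747.
Gain = 122.747 / 184.009 = 0.6671 → 0.667.

0.667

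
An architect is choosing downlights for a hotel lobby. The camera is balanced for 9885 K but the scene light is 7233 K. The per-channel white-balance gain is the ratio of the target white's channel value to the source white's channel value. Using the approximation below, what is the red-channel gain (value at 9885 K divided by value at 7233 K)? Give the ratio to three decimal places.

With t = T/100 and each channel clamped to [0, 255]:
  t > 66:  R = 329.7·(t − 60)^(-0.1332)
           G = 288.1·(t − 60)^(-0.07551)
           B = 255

At 7233 K (t = 72.33):
  R = 329.7·(72.33 − 60)^(-0.1332) = 329.7·12.33^(-0.1332) = 329.7·0.71562 = 235.941.
At 9885 K (t = 98.85):
  R = 329.7·(98.85 − 60)^(-0.1332) = 329.7·38.85^(-0.1332) = 329.7·0.61418 = 202.494.
Gain = 202.494 / 235.941 = 0.8582 → 0.858.

0.858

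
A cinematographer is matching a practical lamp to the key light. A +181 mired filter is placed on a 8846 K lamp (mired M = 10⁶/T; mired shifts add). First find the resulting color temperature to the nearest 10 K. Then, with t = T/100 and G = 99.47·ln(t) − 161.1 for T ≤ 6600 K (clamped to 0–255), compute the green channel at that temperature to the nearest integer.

190

M_in = 10⁶/8846 = 113.05; M_out = 113.05 + (+181) = 294.05.
T_out = 10⁶/294.05 = 3400.8 K → 3400 K; t = 34.
G = 99.47·ln 34 − 161.1 = 99.47·3.5264 − 161.1 = 189.667.
Rounded: 190.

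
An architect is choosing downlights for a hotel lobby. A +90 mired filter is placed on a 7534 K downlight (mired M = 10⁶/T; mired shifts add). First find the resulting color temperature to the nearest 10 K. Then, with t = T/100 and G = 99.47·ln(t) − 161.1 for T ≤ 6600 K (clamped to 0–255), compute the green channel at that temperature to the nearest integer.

217

M_in = 10⁶/7534 = 132.73; M_out = 132.73 + (+90) = 222.73.
T_out = 10⁶/222.73 = 4489.7 K → 4490 K; t = 44.9.
G = 99.47·ln 44.9 − 161.1 = 99.47·3.8044 − 161.1 = 217.327.
Rounded: 217.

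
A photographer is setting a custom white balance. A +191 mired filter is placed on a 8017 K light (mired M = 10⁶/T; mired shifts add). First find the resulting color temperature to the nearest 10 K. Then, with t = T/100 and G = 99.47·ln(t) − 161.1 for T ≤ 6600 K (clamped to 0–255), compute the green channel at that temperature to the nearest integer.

M_in = 10⁶/8017 = 124.73; M_out = 124.73 + (+191) = 315.73.
T_out = 10⁶/315.73 = 3167.2 K → 3170 K; t = 31.7.
G = 99.47·ln 31.7 − 161.1 = 99.47·3.4563 − 161.1 = 182.700.
Rounded: 183.

183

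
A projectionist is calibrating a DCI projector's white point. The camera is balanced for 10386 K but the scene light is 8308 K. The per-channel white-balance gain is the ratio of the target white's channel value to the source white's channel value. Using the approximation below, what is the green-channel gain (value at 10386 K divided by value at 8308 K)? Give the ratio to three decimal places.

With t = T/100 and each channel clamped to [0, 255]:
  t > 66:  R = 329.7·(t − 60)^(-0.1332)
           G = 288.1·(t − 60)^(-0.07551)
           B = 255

At 8308 K (t = 83.08):
  G = 288.1·(83.08 − 60)^(-0.07551) = 288.1·23.08^(-0.07551) = 288.1·0.78897 = 227.303.
At 10386 K (t = 103.86):
  G = 288.1·(103.86 − 60)^(-0.07551) = 288.1·43.86^(-0.07551) = 288.1·0.75164 = 216.546.
Gain = 216.546 / 227.303 = 0.9527 → 0.953.

0.953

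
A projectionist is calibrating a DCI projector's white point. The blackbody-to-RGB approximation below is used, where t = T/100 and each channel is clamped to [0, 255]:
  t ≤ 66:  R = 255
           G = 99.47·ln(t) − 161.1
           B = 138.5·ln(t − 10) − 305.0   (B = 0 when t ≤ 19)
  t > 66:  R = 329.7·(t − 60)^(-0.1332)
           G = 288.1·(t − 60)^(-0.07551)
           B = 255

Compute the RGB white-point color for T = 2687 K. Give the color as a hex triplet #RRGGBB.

t = 2687/100 = 26.87; the t ≤ 66 branch applies.
R = 255 by definition for t ≤ 66.
G = 99.47·ln 26.87 − 161.1 = 99.47·3.2910 − 161.1 = 166.257.
B = 138.5·ln(26.87 − 10) − 305.0 = 138.5·ln 16.87 − 305.0 = 138.5·2.8255 − 305.0 = 86.337.
Rounded: (255, 166, 86).
In hex: #FFA656.

#FFA656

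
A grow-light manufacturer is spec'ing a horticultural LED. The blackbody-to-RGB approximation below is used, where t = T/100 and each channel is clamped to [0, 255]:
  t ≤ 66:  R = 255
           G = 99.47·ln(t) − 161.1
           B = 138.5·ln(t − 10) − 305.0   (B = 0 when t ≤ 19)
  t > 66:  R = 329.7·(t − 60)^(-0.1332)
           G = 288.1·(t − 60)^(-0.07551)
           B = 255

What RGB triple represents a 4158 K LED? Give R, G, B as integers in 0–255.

t = 4158/100 = 41.58; the t ≤ 66 branch applies.
R = 255 by definition for t ≤ 66.
G = 99.47·ln 41.58 − 161.1 = 99.47·3.7276 − 161.1 = 209.686.
B = 138.5·ln(41.58 − 10) − 305.0 = 138.5·ln 31.58 − 305.0 = 138.5·3.4525 − 305.0 = 173.175.
Rounded: (255, 210, 173).

R=255, G=210, B=173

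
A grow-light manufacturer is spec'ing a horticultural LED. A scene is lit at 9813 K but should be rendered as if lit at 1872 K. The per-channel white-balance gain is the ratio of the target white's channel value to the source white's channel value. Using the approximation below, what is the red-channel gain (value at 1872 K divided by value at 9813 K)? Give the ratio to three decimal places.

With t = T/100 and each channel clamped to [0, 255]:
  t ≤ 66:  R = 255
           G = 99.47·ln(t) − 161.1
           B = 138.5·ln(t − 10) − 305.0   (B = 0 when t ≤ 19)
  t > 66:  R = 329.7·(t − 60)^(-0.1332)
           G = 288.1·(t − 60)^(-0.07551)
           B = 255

1.256

At 9813 K (t = 98.13):
  R = 329.7·(98.13 − 60)^(-0.1332) = 329.7·38.13^(-0.1332) = 329.7·0.61571 = 202.999.
At 1872 K (t = 18.72):
  R = 255 by definition for t ≤ 66.
Gain = 255.000 / 202.999 = 1.2562 → 1.256.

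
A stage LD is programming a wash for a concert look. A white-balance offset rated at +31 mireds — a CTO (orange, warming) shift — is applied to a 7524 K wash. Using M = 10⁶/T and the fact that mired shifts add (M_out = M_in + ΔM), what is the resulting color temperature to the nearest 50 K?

6100 K

M_in = 10⁶/7524 = 132.91 mireds.
M_out = 132.91 + (+31) = 163.91 mireds.
T_out = 10⁶/163.91 = 6101.0 K → 6100 K.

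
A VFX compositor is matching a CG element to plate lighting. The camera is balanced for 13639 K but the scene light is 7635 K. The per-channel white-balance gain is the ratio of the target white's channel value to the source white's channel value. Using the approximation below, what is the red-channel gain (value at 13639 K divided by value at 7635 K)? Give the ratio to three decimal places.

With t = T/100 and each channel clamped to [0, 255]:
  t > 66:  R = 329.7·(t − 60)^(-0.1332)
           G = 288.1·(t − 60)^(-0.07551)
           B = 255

0.814

At 7635 K (t = 76.35):
  R = 329.7·(76.35 − 60)^(-0.1332) = 329.7·16.35^(-0.1332) = 329.7·0.68922 = 227.237.
At 13639 K (t = 136.39):
  R = 329.7·(136.39 − 60)^(-0.1332) = 329.7·76.39^(-0.1332) = 329.7·0.56128 = 185.054.
Gain = 185.054 / 227.237 = 0.8144 → 0.814.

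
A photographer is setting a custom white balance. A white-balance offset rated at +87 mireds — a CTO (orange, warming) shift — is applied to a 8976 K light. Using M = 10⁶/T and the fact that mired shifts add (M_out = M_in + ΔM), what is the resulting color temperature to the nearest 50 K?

M_in = 10⁶/8976 = 111.41 mireds.
M_out = 111.41 + (+87) = 198.41 mireds.
T_out = 10⁶/198.41 = 5040.1 K → 5050 K.

5050 K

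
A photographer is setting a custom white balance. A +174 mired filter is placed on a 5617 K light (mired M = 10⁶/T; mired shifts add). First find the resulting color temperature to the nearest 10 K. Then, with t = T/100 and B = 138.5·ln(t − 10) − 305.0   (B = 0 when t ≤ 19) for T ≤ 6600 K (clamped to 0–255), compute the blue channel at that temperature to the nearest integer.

98

M_in = 10⁶/5617 = 178.03; M_out = 178.03 + (+174) = 352.03.
T_out = 10⁶/352.03 = 2840.7 K → 2840 K; t = 28.4.
B = 138.5·ln(28.4 − 10) − 305.0 = 138.5·ln 18.4 − 305.0 = 138.5·2.9124 − 305.0 = 98.361.
Rounded: 98.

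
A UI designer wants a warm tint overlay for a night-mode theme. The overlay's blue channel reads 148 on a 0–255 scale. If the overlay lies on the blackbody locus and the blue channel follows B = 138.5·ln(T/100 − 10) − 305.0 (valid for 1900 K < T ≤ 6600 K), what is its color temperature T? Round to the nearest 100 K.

3600 K

ln(t − 10) = (148 + 305.0) / 138.5 = 3.2708.
t − 10 = e^3.2708 = 26.331, so t = 36.331.
T = 100·t = 3633 K → 3600 K to the nearest 100 K.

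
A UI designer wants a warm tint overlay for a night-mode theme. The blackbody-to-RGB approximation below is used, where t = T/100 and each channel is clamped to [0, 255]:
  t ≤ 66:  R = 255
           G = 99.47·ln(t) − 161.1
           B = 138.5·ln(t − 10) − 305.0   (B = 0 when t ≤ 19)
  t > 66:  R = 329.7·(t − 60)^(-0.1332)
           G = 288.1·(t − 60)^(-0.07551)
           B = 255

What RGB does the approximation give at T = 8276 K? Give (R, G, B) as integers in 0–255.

(217, 228, 255)

t = 8276/100 = 82.76; the t > 66 branch applies.
R = 329.7·(82.76 − 60)^(-0.1332) = 329.7·22.76^(-0.1332) = 329.7·0.65951 = 217.442.
G = 288.1·(82.76 − 60)^(-0.07551) = 288.1·22.76^(-0.07551) = 288.1·0.78981 = 227.543.
B = 255 by definition for t > 66.
Rounded: (217, 228, 255).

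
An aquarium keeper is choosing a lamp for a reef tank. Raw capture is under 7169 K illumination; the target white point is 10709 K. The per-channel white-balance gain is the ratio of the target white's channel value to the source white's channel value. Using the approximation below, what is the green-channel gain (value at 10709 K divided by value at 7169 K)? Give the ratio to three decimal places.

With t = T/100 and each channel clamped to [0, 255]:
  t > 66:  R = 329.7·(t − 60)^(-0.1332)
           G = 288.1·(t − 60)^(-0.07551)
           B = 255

At 7169 K (t = 71.69):
  G = 288.1·(71.69 − 60)^(-0.07551) = 288.1·11.69^(-0.07551) = 288.1·0.83056 = 239.283.
At 10709 K (t = 107.09):
  G = 288.1·(107.09 − 60)^(-0.07551) = 288.1·47.09^(-0.07551) = 288.1·0.74761 = 215.387.
Gain = 215.387 / 239.283 = 0.9001 → 0.900.

0.900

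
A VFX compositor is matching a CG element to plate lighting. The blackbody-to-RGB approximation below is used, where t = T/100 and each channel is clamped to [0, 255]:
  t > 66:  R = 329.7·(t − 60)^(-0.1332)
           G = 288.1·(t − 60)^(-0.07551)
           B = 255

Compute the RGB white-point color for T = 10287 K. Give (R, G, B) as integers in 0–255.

(200, 217, 255)

t = 10287/100 = 102.87; the t > 66 branch applies.
R = 329.7·(102.87 − 60)^(-0.1332) = 329.7·42.87^(-0.1332) = 329.7·0.60617 = 199.855.
G = 288.1·(102.87 − 60)^(-0.07551) = 288.1·42.87^(-0.07551) = 288.1·0.75293 = 216.920.
B = 255 by definition for t > 66.
Rounded: (200, 217, 255).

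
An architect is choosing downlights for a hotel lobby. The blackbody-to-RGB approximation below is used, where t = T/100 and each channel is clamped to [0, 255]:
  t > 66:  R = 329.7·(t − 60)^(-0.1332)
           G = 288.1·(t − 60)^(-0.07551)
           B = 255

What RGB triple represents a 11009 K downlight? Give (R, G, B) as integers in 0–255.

t = 11009/100 = 110.09; the t > 66 branch applies.
R = 329.7·(110.09 − 60)^(-0.1332) = 329.7·50.09^(-0.1332) = 329.7·0.59374 = 195.755.
G = 288.1·(110.09 − 60)^(-0.07551) = 288.1·50.09^(-0.07551) = 288.1·0.74414 = 214.385.
B = 255 by definition for t > 66.
Rounded: (196, 214, 255).

(196, 214, 255)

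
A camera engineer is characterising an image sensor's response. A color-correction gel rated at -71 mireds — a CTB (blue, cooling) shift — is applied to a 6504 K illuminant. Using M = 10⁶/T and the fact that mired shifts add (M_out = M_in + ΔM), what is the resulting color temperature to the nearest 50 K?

M_in = 10⁶/6504 = 153.75 mireds.
M_out = 153.75 + (-71) = 82.75 mireds.
T_out = 10⁶/82.75 = 12084.4 K → 12100 K.

12100 K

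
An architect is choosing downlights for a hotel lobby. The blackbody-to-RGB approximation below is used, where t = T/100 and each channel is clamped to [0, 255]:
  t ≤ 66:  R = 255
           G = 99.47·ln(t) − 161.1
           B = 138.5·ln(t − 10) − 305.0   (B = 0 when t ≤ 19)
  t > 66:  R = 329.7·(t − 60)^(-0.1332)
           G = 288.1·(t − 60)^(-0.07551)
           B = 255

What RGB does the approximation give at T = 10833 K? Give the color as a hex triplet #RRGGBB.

#C5D7FF

t = 10833/100 = 108.33; the t > 66 branch applies.
R = 329.7·(108.33 − 60)^(-0.1332) = 329.7·48.33^(-0.1332) = 329.7·0.59657 = 196.690.
G = 288.1·(108.33 − 60)^(-0.07551) = 288.1·48.33^(-0.07551) = 288.1·0.74615 = 214.965.
B = 255 by definition for t > 66.
Rounded: (197, 215, 255).
In hex: #C5D7FF.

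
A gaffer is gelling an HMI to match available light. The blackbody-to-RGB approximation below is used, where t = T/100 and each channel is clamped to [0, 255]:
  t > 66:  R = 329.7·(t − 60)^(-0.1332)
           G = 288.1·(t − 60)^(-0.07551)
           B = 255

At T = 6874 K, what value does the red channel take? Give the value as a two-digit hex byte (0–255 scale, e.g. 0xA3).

t = 6874/100 = 68.74; the t > 66 branch applies.
R = 329.7·(68.74 − 60)^(-0.1332) = 329.7·8.74^(-0.1332) = 329.7·0.74919 = 247.007.
Rounded: 247; in hex, 0xF7.

0xF7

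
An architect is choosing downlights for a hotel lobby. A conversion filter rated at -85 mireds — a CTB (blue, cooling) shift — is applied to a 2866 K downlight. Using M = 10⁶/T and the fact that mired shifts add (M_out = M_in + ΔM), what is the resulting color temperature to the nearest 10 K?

M_in = 10⁶/2866 = 348.92 mireds.
M_out = 348.92 + (-85) = 263.92 mireds.
T_out = 10⁶/263.92 = 3789.1 K → 3790 K.

3790 K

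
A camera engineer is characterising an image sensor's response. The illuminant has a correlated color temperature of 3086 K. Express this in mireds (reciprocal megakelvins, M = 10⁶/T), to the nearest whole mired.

M = 10⁶ / 3086 = 324.044 → 324 mireds.

324 mireds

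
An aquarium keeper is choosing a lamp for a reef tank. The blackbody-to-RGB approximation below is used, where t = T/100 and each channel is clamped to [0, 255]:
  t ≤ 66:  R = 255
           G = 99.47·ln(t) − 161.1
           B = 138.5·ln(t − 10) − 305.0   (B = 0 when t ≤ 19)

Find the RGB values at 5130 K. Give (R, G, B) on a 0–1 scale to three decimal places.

t = 5130/100 = 51.3; the t ≤ 66 branch applies.
R = 255 by definition for t ≤ 66.
G = 99.47·ln 51.3 − 161.1 = 99.47·3.9377 − 161.1 = 230.582.
B = 138.5·ln(51.3 − 10) − 305.0 = 138.5·ln 41.3 − 305.0 = 138.5·3.7209 − 305.0 = 210.339.
Dividing each by 255: (1.0000, 0.9042, 0.8249) → (1.000, 0.904, 0.825).

(1.000, 0.904, 0.825)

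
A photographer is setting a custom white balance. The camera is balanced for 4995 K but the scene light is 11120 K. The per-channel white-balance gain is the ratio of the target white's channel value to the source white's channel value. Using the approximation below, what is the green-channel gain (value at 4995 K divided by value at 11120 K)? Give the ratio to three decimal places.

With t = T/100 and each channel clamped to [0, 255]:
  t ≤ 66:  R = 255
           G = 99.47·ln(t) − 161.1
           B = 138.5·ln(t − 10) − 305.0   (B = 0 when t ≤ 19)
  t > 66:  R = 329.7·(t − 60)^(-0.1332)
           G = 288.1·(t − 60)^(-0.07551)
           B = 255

1.065

At 11120 K (t = 111.2):
  G = 288.1·(111.2 − 60)^(-0.07551) = 288.1·51.2^(-0.07551) = 288.1·0.74290 = 214.031.
At 4995 K (t = 49.95):
  G = 99.47·ln 49.95 − 161.1 = 99.47·3.9110 − 161.1 = 227.929.
Gain = 227.929 / 214.031 = 1.0649 → 1.065.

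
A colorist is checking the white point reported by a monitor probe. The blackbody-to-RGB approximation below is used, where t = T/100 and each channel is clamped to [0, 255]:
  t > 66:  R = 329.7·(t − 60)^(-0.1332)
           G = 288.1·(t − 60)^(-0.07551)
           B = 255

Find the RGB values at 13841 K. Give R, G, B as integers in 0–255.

t = 13841/100 = 138.41; the t > 66 branch applies.
R = 329.7·(138.41 − 60)^(-0.1332) = 329.7·78.41^(-0.1332) = 329.7·0.55933 = 184.412.
G = 288.1·(138.41 − 60)^(-0.07551) = 288.1·78.41^(-0.07551) = 288.1·0.71938 = 207.252.
B = 255 by definition for t > 66.
Rounded: (184, 207, 255).

R=184, G=207, B=255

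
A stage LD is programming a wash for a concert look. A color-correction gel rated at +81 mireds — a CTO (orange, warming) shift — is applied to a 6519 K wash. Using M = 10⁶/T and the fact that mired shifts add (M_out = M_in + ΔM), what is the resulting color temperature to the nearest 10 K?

4270 K

M_in = 10⁶/6519 = 153.40 mireds.
M_out = 153.40 + (+81) = 234.40 mireds.
T_out = 10⁶/234.40 = 4266.3 K → 4270 K.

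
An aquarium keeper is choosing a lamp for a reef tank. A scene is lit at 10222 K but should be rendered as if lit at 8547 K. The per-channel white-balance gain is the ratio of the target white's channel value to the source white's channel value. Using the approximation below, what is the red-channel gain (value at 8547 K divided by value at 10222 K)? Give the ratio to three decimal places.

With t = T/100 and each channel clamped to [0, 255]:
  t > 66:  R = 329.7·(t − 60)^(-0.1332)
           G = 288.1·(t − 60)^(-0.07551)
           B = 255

1.070

At 10222 K (t = 102.22):
  R = 329.7·(102.22 − 60)^(-0.1332) = 329.7·42.22^(-0.1332) = 329.7·0.60741 = 200.263.
At 8547 K (t = 85.47):
  R = 329.7·(85.47 − 60)^(-0.1332) = 329.7·25.47^(-0.1332) = 329.7·0.64971 = 214.208.
Gain = 214.208 / 200.263 = 1.0696 → 1.070.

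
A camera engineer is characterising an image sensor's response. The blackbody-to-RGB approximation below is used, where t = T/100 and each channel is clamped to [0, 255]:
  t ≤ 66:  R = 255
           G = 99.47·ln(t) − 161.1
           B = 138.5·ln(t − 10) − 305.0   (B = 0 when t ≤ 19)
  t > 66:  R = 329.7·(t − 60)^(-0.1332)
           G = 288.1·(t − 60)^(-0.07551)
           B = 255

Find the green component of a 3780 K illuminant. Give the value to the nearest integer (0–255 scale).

t = 3780/100 = 37.8; the t ≤ 66 branch applies.
G = 99.47·ln 37.8 − 161.1 = 99.47·3.6323 − 161.1 = 200.206.
Rounded: 200.

200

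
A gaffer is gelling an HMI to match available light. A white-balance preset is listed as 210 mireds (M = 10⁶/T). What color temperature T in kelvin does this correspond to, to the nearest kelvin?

T = 10⁶ / 210 = 4761.90 K → 4762 K.

4762 K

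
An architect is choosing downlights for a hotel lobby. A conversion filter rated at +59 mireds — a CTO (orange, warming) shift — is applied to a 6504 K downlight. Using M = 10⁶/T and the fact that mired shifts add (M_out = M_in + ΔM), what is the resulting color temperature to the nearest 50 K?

M_in = 10⁶/6504 = 153.75 mireds.
M_out = 153.75 + (+59) = 212.75 mireds.
T_out = 10⁶/212.75 = 4700.3 K → 4700 K.

4700 K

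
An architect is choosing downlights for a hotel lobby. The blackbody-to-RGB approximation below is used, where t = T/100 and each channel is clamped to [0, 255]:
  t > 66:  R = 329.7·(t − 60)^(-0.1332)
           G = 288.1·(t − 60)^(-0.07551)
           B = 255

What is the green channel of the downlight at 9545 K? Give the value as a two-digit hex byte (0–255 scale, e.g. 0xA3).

0xDC

t = 9545/100 = 95.45; the t > 66 branch applies.
G = 288.1·(95.45 − 60)^(-0.07551) = 288.1·35.45^(-0.07551) = 288.1·0.76382 = 220.055.
Rounded: 220; in hex, 0xDC.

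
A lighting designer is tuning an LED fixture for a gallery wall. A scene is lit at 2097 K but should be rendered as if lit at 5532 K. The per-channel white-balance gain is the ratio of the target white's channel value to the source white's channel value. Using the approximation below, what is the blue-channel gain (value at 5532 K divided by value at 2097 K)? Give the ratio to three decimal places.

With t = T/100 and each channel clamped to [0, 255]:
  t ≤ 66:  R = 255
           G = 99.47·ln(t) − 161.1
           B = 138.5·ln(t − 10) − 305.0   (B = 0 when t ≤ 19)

8.350

At 2097 K (t = 20.97):
  B = 138.5·ln(20.97 − 10) − 305.0 = 138.5·ln 10.97 − 305.0 = 138.5·2.3952 − 305.0 = 26.730.
At 5532 K (t = 55.32):
  B = 138.5·ln(55.32 − 10) − 305.0 = 138.5·ln 45.32 − 305.0 = 138.5·3.8137 − 305.0 = 223.204.
Gain = 223.204 / 26.730 = 8.3502 → 8.350.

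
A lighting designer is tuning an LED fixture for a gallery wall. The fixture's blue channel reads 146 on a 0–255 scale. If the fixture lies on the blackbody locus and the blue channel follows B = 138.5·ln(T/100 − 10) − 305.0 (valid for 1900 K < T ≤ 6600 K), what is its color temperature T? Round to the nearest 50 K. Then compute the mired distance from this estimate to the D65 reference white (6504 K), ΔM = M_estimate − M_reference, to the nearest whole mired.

+124 mireds

ln(t − 10) = (146 + 305.0) / 138.5 = 3.2563.
t − 10 = e^3.2563 = 25.954, so t = 35.954.
T = 100·t = 3595 K → 3600 K to the nearest 50 K.
M_estimate = 10⁶/3600 = 277.78; M_reference = 10⁶/6504 = 153.75.
ΔM = 277.78 − 153.75 = 124.03 → +124 mireds.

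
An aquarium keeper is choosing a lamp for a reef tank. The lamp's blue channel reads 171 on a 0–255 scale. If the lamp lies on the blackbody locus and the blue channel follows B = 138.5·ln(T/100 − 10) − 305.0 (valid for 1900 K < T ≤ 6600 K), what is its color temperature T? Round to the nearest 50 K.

ln(t − 10) = (171 + 305.0) / 138.5 = 3.4368.
t − 10 = e^3.4368 = 31.088, so t = 41.088.
T = 100·t = 4109 K → 4100 K to the nearest 50 K.

4100 K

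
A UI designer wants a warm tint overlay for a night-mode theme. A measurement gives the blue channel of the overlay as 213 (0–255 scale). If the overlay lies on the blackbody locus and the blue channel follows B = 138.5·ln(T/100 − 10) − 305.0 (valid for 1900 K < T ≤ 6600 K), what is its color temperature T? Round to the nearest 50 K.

ln(t − 10) = (213 + 305.0) / 138.5 = 3.7401.
t − 10 = e^3.7401 = 42.101, so t = 52.101.
T = 100·t = 5210 K → 5200 K to the nearest 50 K.

5200 K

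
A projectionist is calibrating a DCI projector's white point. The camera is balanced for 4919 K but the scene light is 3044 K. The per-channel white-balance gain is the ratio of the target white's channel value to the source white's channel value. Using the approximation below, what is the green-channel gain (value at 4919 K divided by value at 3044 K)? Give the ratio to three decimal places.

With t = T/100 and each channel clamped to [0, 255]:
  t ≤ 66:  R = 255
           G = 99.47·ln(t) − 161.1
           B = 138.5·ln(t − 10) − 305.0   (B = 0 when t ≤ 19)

At 3044 K (t = 30.44):
  G = 99.47·ln 30.44 − 161.1 = 99.47·3.4158 − 161.1 = 178.665.
At 4919 K (t = 49.19):
  G = 99.47·ln 49.19 − 161.1 = 99.47·3.8957 − 161.1 = 226.404.
Gain = 226.404 / 178.665 = 1.2672 → 1.267.

1.267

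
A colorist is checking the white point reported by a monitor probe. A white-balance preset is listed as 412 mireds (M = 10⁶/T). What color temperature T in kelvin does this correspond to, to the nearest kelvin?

T = 10⁶ / 412 = 2427.18 K → 2427 K.

2427 K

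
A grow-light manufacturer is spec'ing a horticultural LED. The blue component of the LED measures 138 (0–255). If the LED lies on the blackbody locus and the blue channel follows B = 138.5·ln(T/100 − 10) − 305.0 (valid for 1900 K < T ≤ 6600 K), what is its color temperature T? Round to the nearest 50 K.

3450 K

ln(t − 10) = (138 + 305.0) / 138.5 = 3.1986.
t − 10 = e^3.1986 = 24.497, so t = 34.497.
T = 100·t = 3450 K → 3450 K to the nearest 50 K.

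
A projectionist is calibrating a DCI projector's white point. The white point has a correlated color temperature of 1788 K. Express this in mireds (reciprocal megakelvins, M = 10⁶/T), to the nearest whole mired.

M = 10⁶ / 1788 = 559.284 → 559 mireds.

559 mireds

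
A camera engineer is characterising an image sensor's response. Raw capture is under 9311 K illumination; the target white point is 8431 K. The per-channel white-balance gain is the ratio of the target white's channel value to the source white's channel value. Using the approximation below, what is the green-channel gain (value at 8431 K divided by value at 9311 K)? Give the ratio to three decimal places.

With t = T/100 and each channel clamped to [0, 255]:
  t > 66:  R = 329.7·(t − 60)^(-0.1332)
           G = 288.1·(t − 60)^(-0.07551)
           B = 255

At 9311 K (t = 93.11):
  G = 288.1·(93.11 − 60)^(-0.07551) = 288.1·33.11^(-0.07551) = 288.1·0.76776 = 221.193.
At 8431 K (t = 84.31):
  G = 288.1·(84.31 − 60)^(-0.07551) = 288.1·24.31^(-0.07551) = 288.1·0.78589 = 226.414.
Gain = 226.414 / 221.193 = 1.0236 → 1.024.

1.024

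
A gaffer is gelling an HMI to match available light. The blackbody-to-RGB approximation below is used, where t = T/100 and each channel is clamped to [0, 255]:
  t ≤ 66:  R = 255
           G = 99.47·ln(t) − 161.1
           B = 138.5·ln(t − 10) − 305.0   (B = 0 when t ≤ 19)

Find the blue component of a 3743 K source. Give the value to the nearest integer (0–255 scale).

154

t = 3743/100 = 37.43; the t ≤ 66 branch applies.
B = 138.5·ln(37.43 − 10) − 305.0 = 138.5·ln 27.43 − 305.0 = 138.5·3.3116 − 305.0 = 153.662.
Rounded: 154.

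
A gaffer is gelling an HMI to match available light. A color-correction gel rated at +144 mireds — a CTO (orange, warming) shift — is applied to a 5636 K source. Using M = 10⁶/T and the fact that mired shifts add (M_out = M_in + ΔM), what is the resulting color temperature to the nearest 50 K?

3100 K

M_in = 10⁶/5636 = 177.43 mireds.
M_out = 177.43 + (+144) = 321.43 mireds.
T_out = 10⁶/321.43 = 3111.1 K → 3100 K.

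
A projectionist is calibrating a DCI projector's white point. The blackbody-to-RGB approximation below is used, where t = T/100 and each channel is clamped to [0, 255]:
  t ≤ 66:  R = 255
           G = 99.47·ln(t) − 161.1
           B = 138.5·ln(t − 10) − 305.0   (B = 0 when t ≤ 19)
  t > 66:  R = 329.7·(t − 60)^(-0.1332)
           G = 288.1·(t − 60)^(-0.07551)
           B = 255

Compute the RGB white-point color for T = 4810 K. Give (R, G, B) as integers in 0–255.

t = 4810/100 = 48.1; the t ≤ 66 branch applies.
R = 255 by definition for t ≤ 66.
G = 99.47·ln 48.1 − 161.1 = 99.47·3.8733 − 161.1 = 224.175.
B = 138.5·ln(48.1 − 10) − 305.0 = 138.5·ln 38.1 − 305.0 = 138.5·3.6402 − 305.0 = 199.170.
Rounded: (255, 224, 199).

(255, 224, 199)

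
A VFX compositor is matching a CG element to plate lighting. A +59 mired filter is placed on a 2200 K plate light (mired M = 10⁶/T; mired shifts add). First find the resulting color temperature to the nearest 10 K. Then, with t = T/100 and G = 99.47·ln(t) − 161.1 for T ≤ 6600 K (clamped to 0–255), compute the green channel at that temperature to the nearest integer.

M_in = 10⁶/2200 = 454.55; M_out = 454.55 + (+59) = 513.55.
T_out = 10⁶/513.55 = 1947.2 K → 1950 K; t = 19.5.
G = 99.47·ln 19.5 − 161.1 = 99.47·2.9704 − 161.1 = 134.367.
Rounded: 134.

134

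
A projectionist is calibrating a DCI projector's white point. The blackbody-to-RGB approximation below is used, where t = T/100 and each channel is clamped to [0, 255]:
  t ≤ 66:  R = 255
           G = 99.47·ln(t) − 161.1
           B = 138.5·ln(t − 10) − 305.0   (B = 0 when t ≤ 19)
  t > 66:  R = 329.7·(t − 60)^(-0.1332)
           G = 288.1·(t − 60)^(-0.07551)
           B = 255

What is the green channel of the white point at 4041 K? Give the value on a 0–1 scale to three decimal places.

t = 4041/100 = 40.41; the t ≤ 66 branch applies.
G = 99.47·ln 40.41 − 161.1 = 99.47·3.6991 − 161.1 = 206.847.
On a 0–1 scale: 206.847/255 = 0.8112 → 0.811.

0.811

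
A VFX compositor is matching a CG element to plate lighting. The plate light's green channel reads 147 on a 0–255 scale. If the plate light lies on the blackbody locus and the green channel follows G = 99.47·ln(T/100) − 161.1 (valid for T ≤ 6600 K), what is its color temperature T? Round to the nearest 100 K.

2200 K

ln t = (147 + 161.1) / 99.47 = 3.0974.
t = e^3.0974 = 22.141.
T = 100·t = 2214 K → 2200 K to the nearest 100 K.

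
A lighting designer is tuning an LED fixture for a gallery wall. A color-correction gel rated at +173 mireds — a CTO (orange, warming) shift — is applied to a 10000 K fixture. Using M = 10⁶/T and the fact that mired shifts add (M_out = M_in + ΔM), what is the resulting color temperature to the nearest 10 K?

3660 K

M_in = 10⁶/10000 = 100.00 mireds.
M_out = 100.00 + (+173) = 273.00 mireds.
T_out = 10⁶/273.00 = 3663.0 K → 3660 K.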